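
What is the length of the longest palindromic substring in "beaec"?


Input: "beaec"
Checking substrings for palindromes:
  [1:4] "eae" (len 3) => palindrome
Longest palindromic substring: "eae" with length 3

3


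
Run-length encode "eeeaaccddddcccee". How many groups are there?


Input: eeeaaccddddcccee
Scanning for consecutive runs:
  Group 1: 'e' x 3 (positions 0-2)
  Group 2: 'a' x 2 (positions 3-4)
  Group 3: 'c' x 2 (positions 5-6)
  Group 4: 'd' x 4 (positions 7-10)
  Group 5: 'c' x 3 (positions 11-13)
  Group 6: 'e' x 2 (positions 14-15)
Total groups: 6

6


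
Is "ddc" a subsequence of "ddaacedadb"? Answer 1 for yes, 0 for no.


Check if "ddc" is a subsequence of "ddaacedadb"
Greedy scan:
  Position 0 ('d'): matches sub[0] = 'd'
  Position 1 ('d'): matches sub[1] = 'd'
  Position 2 ('a'): no match needed
  Position 3 ('a'): no match needed
  Position 4 ('c'): matches sub[2] = 'c'
  Position 5 ('e'): no match needed
  Position 6 ('d'): no match needed
  Position 7 ('a'): no match needed
  Position 8 ('d'): no match needed
  Position 9 ('b'): no match needed
All 3 characters matched => is a subsequence

1


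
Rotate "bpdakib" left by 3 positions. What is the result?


Input: "bpdakib", rotate left by 3
First 3 characters: "bpd"
Remaining characters: "akib"
Concatenate remaining + first: "akib" + "bpd" = "akibbpd"

akibbpd


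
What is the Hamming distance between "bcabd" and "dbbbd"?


Comparing "bcabd" and "dbbbd" position by position:
  Position 0: 'b' vs 'd' => differ
  Position 1: 'c' vs 'b' => differ
  Position 2: 'a' vs 'b' => differ
  Position 3: 'b' vs 'b' => same
  Position 4: 'd' vs 'd' => same
Total differences (Hamming distance): 3

3


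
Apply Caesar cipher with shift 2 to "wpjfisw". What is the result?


Caesar cipher: shift "wpjfisw" by 2
  'w' (pos 22) + 2 = pos 24 = 'y'
  'p' (pos 15) + 2 = pos 17 = 'r'
  'j' (pos 9) + 2 = pos 11 = 'l'
  'f' (pos 5) + 2 = pos 7 = 'h'
  'i' (pos 8) + 2 = pos 10 = 'k'
  's' (pos 18) + 2 = pos 20 = 'u'
  'w' (pos 22) + 2 = pos 24 = 'y'
Result: yrlhkuy

yrlhkuy


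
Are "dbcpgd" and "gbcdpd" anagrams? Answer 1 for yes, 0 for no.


Strings: "dbcpgd", "gbcdpd"
Sorted first:  bcddgp
Sorted second: bcddgp
Sorted forms match => anagrams

1


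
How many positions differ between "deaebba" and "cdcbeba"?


Comparing "deaebba" and "cdcbeba" position by position:
  Position 0: 'd' vs 'c' => DIFFER
  Position 1: 'e' vs 'd' => DIFFER
  Position 2: 'a' vs 'c' => DIFFER
  Position 3: 'e' vs 'b' => DIFFER
  Position 4: 'b' vs 'e' => DIFFER
  Position 5: 'b' vs 'b' => same
  Position 6: 'a' vs 'a' => same
Positions that differ: 5

5


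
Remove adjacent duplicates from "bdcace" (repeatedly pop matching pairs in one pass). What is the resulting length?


Input: bdcace
Stack-based adjacent duplicate removal:
  Read 'b': push. Stack: b
  Read 'd': push. Stack: bd
  Read 'c': push. Stack: bdc
  Read 'a': push. Stack: bdca
  Read 'c': push. Stack: bdcac
  Read 'e': push. Stack: bdcace
Final stack: "bdcace" (length 6)

6


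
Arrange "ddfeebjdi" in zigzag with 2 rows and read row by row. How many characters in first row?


Zigzag "ddfeebjdi" into 2 rows:
Placing characters:
  'd' => row 0
  'd' => row 1
  'f' => row 0
  'e' => row 1
  'e' => row 0
  'b' => row 1
  'j' => row 0
  'd' => row 1
  'i' => row 0
Rows:
  Row 0: "dfeji"
  Row 1: "debd"
First row length: 5

5


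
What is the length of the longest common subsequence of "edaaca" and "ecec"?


LCS of "edaaca" and "ecec"
DP table:
           e    c    e    c
      0    0    0    0    0
  e   0    1    1    1    1
  d   0    1    1    1    1
  a   0    1    1    1    1
  a   0    1    1    1    1
  c   0    1    2    2    2
  a   0    1    2    2    2
LCS length = dp[6][4] = 2

2


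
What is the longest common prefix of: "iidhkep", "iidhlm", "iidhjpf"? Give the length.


Words: iidhkep, iidhlm, iidhjpf
  Position 0: all 'i' => match
  Position 1: all 'i' => match
  Position 2: all 'd' => match
  Position 3: all 'h' => match
  Position 4: ('k', 'l', 'j') => mismatch, stop
LCP = "iidh" (length 4)

4


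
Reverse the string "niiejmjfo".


Input: niiejmjfo
Reading characters right to left:
  Position 8: 'o'
  Position 7: 'f'
  Position 6: 'j'
  Position 5: 'm'
  Position 4: 'j'
  Position 3: 'e'
  Position 2: 'i'
  Position 1: 'i'
  Position 0: 'n'
Reversed: ofjmjeiin

ofjmjeiin


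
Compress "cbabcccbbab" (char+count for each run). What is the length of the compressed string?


Input: cbabcccbbab
Runs:
  'c' x 1 => "c1"
  'b' x 1 => "b1"
  'a' x 1 => "a1"
  'b' x 1 => "b1"
  'c' x 3 => "c3"
  'b' x 2 => "b2"
  'a' x 1 => "a1"
  'b' x 1 => "b1"
Compressed: "c1b1a1b1c3b2a1b1"
Compressed length: 16

16


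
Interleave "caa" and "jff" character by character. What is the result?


Interleaving "caa" and "jff":
  Position 0: 'c' from first, 'j' from second => "cj"
  Position 1: 'a' from first, 'f' from second => "af"
  Position 2: 'a' from first, 'f' from second => "af"
Result: cjafaf

cjafaf


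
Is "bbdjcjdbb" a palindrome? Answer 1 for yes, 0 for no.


Input: bbdjcjdbb
Reversed: bbdjcjdbb
  Compare pos 0 ('b') with pos 8 ('b'): match
  Compare pos 1 ('b') with pos 7 ('b'): match
  Compare pos 2 ('d') with pos 6 ('d'): match
  Compare pos 3 ('j') with pos 5 ('j'): match
Result: palindrome

1


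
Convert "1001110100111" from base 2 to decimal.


Input: "1001110100111" in base 2
Positional expansion:
  Digit '1' (value 1) x 2^12 = 4096
  Digit '0' (value 0) x 2^11 = 0
  Digit '0' (value 0) x 2^10 = 0
  Digit '1' (value 1) x 2^9 = 512
  Digit '1' (value 1) x 2^8 = 256
  Digit '1' (value 1) x 2^7 = 128
  Digit '0' (value 0) x 2^6 = 0
  Digit '1' (value 1) x 2^5 = 32
  Digit '0' (value 0) x 2^4 = 0
  Digit '0' (value 0) x 2^3 = 0
  Digit '1' (value 1) x 2^2 = 4
  Digit '1' (value 1) x 2^1 = 2
  Digit '1' (value 1) x 2^0 = 1
Sum = 5031

5031


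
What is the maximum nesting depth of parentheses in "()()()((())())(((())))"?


Input: "()()()((())())(((())))"
Tracking depth:
  Position 0 '(': depth becomes 1
  Position 1 ')': depth becomes 0
  Position 2 '(': depth becomes 1
  Position 3 ')': depth becomes 0
  Position 4 '(': depth becomes 1
  Position 5 ')': depth becomes 0
  Position 6 '(': depth becomes 1
  Position 7 '(': depth becomes 2
  Position 8 '(': depth becomes 3
  Position 9 ')': depth becomes 2
  Position 10 ')': depth becomes 1
  Position 11 '(': depth becomes 2
  Position 12 ')': depth becomes 1
  Position 13 ')': depth becomes 0
  Position 14 '(': depth becomes 1
  Position 15 '(': depth becomes 2
  Position 16 '(': depth becomes 3
  Position 17 '(': depth becomes 4
  Position 18 ')': depth becomes 3
  Position 19 ')': depth becomes 2
  Position 20 ')': depth becomes 1
  Position 21 ')': depth becomes 0
Maximum depth reached: 4

4


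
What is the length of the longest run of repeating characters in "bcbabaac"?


Input: "bcbabaac"
Scanning for longest run:
  Position 1 ('c'): new char, reset run to 1
  Position 2 ('b'): new char, reset run to 1
  Position 3 ('a'): new char, reset run to 1
  Position 4 ('b'): new char, reset run to 1
  Position 5 ('a'): new char, reset run to 1
  Position 6 ('a'): continues run of 'a', length=2
  Position 7 ('c'): new char, reset run to 1
Longest run: 'a' with length 2

2


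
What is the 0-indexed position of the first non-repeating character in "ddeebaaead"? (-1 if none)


Input: ddeebaaead
Character frequencies:
  'a': 3
  'b': 1
  'd': 3
  'e': 3
Scanning left to right for freq == 1:
  Position 0 ('d'): freq=3, skip
  Position 1 ('d'): freq=3, skip
  Position 2 ('e'): freq=3, skip
  Position 3 ('e'): freq=3, skip
  Position 4 ('b'): unique! => answer = 4

4


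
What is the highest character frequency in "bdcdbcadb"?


Input: bdcdbcadb
Character counts:
  'a': 1
  'b': 3
  'c': 2
  'd': 3
Maximum frequency: 3

3


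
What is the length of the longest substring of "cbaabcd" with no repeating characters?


Input: "cbaabcd"
Sliding window (track last position of each char):
  Position 0 ('c'): window [0,0] length 1 -- new best
  Position 1 ('b'): window [0,1] length 2 -- new best
  Position 2 ('a'): window [0,2] length 3 -- new best
  Position 3 ('a'): repeat (last at 2), move window start to 3
  Position 3 ('a'): window [3,3] length 1
  Position 4 ('b'): window [3,4] length 2
  Position 5 ('c'): window [3,5] length 3
  Position 6 ('d'): window [3,6] length 4 -- new best
Longest substring with no repeats: "abcd" with length 4

4


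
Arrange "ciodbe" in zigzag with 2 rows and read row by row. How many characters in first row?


Zigzag "ciodbe" into 2 rows:
Placing characters:
  'c' => row 0
  'i' => row 1
  'o' => row 0
  'd' => row 1
  'b' => row 0
  'e' => row 1
Rows:
  Row 0: "cob"
  Row 1: "ide"
First row length: 3

3


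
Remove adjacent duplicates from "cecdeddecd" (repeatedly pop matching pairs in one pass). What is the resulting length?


Input: cecdeddecd
Stack-based adjacent duplicate removal:
  Read 'c': push. Stack: c
  Read 'e': push. Stack: ce
  Read 'c': push. Stack: cec
  Read 'd': push. Stack: cecd
  Read 'e': push. Stack: cecde
  Read 'd': push. Stack: cecded
  Read 'd': matches stack top 'd' => pop. Stack: cecde
  Read 'e': matches stack top 'e' => pop. Stack: cecd
  Read 'c': push. Stack: cecdc
  Read 'd': push. Stack: cecdcd
Final stack: "cecdcd" (length 6)

6


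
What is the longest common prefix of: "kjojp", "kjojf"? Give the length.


Words: kjojp, kjojf
  Position 0: all 'k' => match
  Position 1: all 'j' => match
  Position 2: all 'o' => match
  Position 3: all 'j' => match
  Position 4: ('p', 'f') => mismatch, stop
LCP = "kjoj" (length 4)

4


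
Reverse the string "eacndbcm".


Input: eacndbcm
Reading characters right to left:
  Position 7: 'm'
  Position 6: 'c'
  Position 5: 'b'
  Position 4: 'd'
  Position 3: 'n'
  Position 2: 'c'
  Position 1: 'a'
  Position 0: 'e'
Reversed: mcbdncae

mcbdncae


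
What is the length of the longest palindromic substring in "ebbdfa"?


Input: "ebbdfa"
Checking substrings for palindromes:
  [1:3] "bb" (len 2) => palindrome
Longest palindromic substring: "bb" with length 2

2


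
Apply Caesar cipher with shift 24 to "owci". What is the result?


Caesar cipher: shift "owci" by 24
  'o' (pos 14) + 24 = pos 12 = 'm'
  'w' (pos 22) + 24 = pos 20 = 'u'
  'c' (pos 2) + 24 = pos 0 = 'a'
  'i' (pos 8) + 24 = pos 6 = 'g'
Result: muag

muag


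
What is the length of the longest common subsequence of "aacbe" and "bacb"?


LCS of "aacbe" and "bacb"
DP table:
           b    a    c    b
      0    0    0    0    0
  a   0    0    1    1    1
  a   0    0    1    1    1
  c   0    0    1    2    2
  b   0    1    1    2    3
  e   0    1    1    2    3
LCS length = dp[5][4] = 3

3


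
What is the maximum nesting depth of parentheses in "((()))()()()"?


Input: "((()))()()()"
Tracking depth:
  Position 0 '(': depth becomes 1
  Position 1 '(': depth becomes 2
  Position 2 '(': depth becomes 3
  Position 3 ')': depth becomes 2
  Position 4 ')': depth becomes 1
  Position 5 ')': depth becomes 0
  Position 6 '(': depth becomes 1
  Position 7 ')': depth becomes 0
  Position 8 '(': depth becomes 1
  Position 9 ')': depth becomes 0
  Position 10 '(': depth becomes 1
  Position 11 ')': depth becomes 0
Maximum depth reached: 3

3


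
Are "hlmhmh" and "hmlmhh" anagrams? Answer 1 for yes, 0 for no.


Strings: "hlmhmh", "hmlmhh"
Sorted first:  hhhlmm
Sorted second: hhhlmm
Sorted forms match => anagrams

1


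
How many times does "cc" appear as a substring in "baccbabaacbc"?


Searching for "cc" in "baccbabaacbc"
Scanning each position:
  Position 0: "ba" => no
  Position 1: "ac" => no
  Position 2: "cc" => MATCH
  Position 3: "cb" => no
  Position 4: "ba" => no
  Position 5: "ab" => no
  Position 6: "ba" => no
  Position 7: "aa" => no
  Position 8: "ac" => no
  Position 9: "cb" => no
  Position 10: "bc" => no
Total occurrences: 1

1


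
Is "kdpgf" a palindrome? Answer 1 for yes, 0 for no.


Input: kdpgf
Reversed: fgpdk
  Compare pos 0 ('k') with pos 4 ('f'): MISMATCH
  Compare pos 1 ('d') with pos 3 ('g'): MISMATCH
Result: not a palindrome

0


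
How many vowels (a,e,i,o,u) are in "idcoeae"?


Input: idcoeae
Checking each character:
  'i' at position 0: vowel (running total: 1)
  'd' at position 1: consonant
  'c' at position 2: consonant
  'o' at position 3: vowel (running total: 2)
  'e' at position 4: vowel (running total: 3)
  'a' at position 5: vowel (running total: 4)
  'e' at position 6: vowel (running total: 5)
Total vowels: 5

5


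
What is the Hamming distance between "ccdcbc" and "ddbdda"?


Comparing "ccdcbc" and "ddbdda" position by position:
  Position 0: 'c' vs 'd' => differ
  Position 1: 'c' vs 'd' => differ
  Position 2: 'd' vs 'b' => differ
  Position 3: 'c' vs 'd' => differ
  Position 4: 'b' vs 'd' => differ
  Position 5: 'c' vs 'a' => differ
Total differences (Hamming distance): 6

6


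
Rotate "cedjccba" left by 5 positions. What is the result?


Input: "cedjccba", rotate left by 5
First 5 characters: "cedjc"
Remaining characters: "cba"
Concatenate remaining + first: "cba" + "cedjc" = "cbacedjc"

cbacedjc


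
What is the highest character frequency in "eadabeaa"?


Input: eadabeaa
Character counts:
  'a': 4
  'b': 1
  'd': 1
  'e': 2
Maximum frequency: 4

4


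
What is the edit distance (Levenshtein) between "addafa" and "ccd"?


Computing edit distance: "addafa" -> "ccd"
DP table:
           c    c    d
      0    1    2    3
  a   1    1    2    3
  d   2    2    2    2
  d   3    3    3    2
  a   4    4    4    3
  f   5    5    5    4
  a   6    6    6    5
Edit distance = dp[6][3] = 5

5


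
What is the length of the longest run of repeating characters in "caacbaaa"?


Input: "caacbaaa"
Scanning for longest run:
  Position 1 ('a'): new char, reset run to 1
  Position 2 ('a'): continues run of 'a', length=2
  Position 3 ('c'): new char, reset run to 1
  Position 4 ('b'): new char, reset run to 1
  Position 5 ('a'): new char, reset run to 1
  Position 6 ('a'): continues run of 'a', length=2
  Position 7 ('a'): continues run of 'a', length=3
Longest run: 'a' with length 3

3


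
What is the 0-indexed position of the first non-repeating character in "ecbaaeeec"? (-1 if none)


Input: ecbaaeeec
Character frequencies:
  'a': 2
  'b': 1
  'c': 2
  'e': 4
Scanning left to right for freq == 1:
  Position 0 ('e'): freq=4, skip
  Position 1 ('c'): freq=2, skip
  Position 2 ('b'): unique! => answer = 2

2


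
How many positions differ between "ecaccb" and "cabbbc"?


Comparing "ecaccb" and "cabbbc" position by position:
  Position 0: 'e' vs 'c' => DIFFER
  Position 1: 'c' vs 'a' => DIFFER
  Position 2: 'a' vs 'b' => DIFFER
  Position 3: 'c' vs 'b' => DIFFER
  Position 4: 'c' vs 'b' => DIFFER
  Position 5: 'b' vs 'c' => DIFFER
Positions that differ: 6

6


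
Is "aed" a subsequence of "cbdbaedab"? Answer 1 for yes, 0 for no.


Check if "aed" is a subsequence of "cbdbaedab"
Greedy scan:
  Position 0 ('c'): no match needed
  Position 1 ('b'): no match needed
  Position 2 ('d'): no match needed
  Position 3 ('b'): no match needed
  Position 4 ('a'): matches sub[0] = 'a'
  Position 5 ('e'): matches sub[1] = 'e'
  Position 6 ('d'): matches sub[2] = 'd'
  Position 7 ('a'): no match needed
  Position 8 ('b'): no match needed
All 3 characters matched => is a subsequence

1


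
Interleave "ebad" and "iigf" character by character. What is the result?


Interleaving "ebad" and "iigf":
  Position 0: 'e' from first, 'i' from second => "ei"
  Position 1: 'b' from first, 'i' from second => "bi"
  Position 2: 'a' from first, 'g' from second => "ag"
  Position 3: 'd' from first, 'f' from second => "df"
Result: eibiagdf

eibiagdf


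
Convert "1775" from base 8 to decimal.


Input: "1775" in base 8
Positional expansion:
  Digit '1' (value 1) x 8^3 = 512
  Digit '7' (value 7) x 8^2 = 448
  Digit '7' (value 7) x 8^1 = 56
  Digit '5' (value 5) x 8^0 = 5
Sum = 1021

1021


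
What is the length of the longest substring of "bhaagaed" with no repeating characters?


Input: "bhaagaed"
Sliding window (track last position of each char):
  Position 0 ('b'): window [0,0] length 1 -- new best
  Position 1 ('h'): window [0,1] length 2 -- new best
  Position 2 ('a'): window [0,2] length 3 -- new best
  Position 3 ('a'): repeat (last at 2), move window start to 3
  Position 3 ('a'): window [3,3] length 1
  Position 4 ('g'): window [3,4] length 2
  Position 5 ('a'): repeat (last at 3), move window start to 4
  Position 5 ('a'): window [4,5] length 2
  Position 6 ('e'): window [4,6] length 3
  Position 7 ('d'): window [4,7] length 4 -- new best
Longest substring with no repeats: "gaed" with length 4

4


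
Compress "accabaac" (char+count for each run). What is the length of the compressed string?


Input: accabaac
Runs:
  'a' x 1 => "a1"
  'c' x 2 => "c2"
  'a' x 1 => "a1"
  'b' x 1 => "b1"
  'a' x 2 => "a2"
  'c' x 1 => "c1"
Compressed: "a1c2a1b1a2c1"
Compressed length: 12

12


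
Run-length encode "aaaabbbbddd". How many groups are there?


Input: aaaabbbbddd
Scanning for consecutive runs:
  Group 1: 'a' x 4 (positions 0-3)
  Group 2: 'b' x 4 (positions 4-7)
  Group 3: 'd' x 3 (positions 8-10)
Total groups: 3

3


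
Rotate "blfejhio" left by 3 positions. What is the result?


Input: "blfejhio", rotate left by 3
First 3 characters: "blf"
Remaining characters: "ejhio"
Concatenate remaining + first: "ejhio" + "blf" = "ejhioblf"

ejhioblf


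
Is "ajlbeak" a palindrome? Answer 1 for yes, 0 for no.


Input: ajlbeak
Reversed: kaeblja
  Compare pos 0 ('a') with pos 6 ('k'): MISMATCH
  Compare pos 1 ('j') with pos 5 ('a'): MISMATCH
  Compare pos 2 ('l') with pos 4 ('e'): MISMATCH
Result: not a palindrome

0


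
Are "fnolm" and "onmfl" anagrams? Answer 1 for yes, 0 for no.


Strings: "fnolm", "onmfl"
Sorted first:  flmno
Sorted second: flmno
Sorted forms match => anagrams

1


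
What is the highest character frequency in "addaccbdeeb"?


Input: addaccbdeeb
Character counts:
  'a': 2
  'b': 2
  'c': 2
  'd': 3
  'e': 2
Maximum frequency: 3

3


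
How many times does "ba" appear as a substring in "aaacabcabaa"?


Searching for "ba" in "aaacabcabaa"
Scanning each position:
  Position 0: "aa" => no
  Position 1: "aa" => no
  Position 2: "ac" => no
  Position 3: "ca" => no
  Position 4: "ab" => no
  Position 5: "bc" => no
  Position 6: "ca" => no
  Position 7: "ab" => no
  Position 8: "ba" => MATCH
  Position 9: "aa" => no
Total occurrences: 1

1


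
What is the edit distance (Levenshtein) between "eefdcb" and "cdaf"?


Computing edit distance: "eefdcb" -> "cdaf"
DP table:
           c    d    a    f
      0    1    2    3    4
  e   1    1    2    3    4
  e   2    2    2    3    4
  f   3    3    3    3    3
  d   4    4    3    4    4
  c   5    4    4    4    5
  b   6    5    5    5    5
Edit distance = dp[6][4] = 5

5


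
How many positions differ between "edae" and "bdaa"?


Comparing "edae" and "bdaa" position by position:
  Position 0: 'e' vs 'b' => DIFFER
  Position 1: 'd' vs 'd' => same
  Position 2: 'a' vs 'a' => same
  Position 3: 'e' vs 'a' => DIFFER
Positions that differ: 2

2


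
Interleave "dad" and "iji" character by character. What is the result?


Interleaving "dad" and "iji":
  Position 0: 'd' from first, 'i' from second => "di"
  Position 1: 'a' from first, 'j' from second => "aj"
  Position 2: 'd' from first, 'i' from second => "di"
Result: diajdi

diajdi


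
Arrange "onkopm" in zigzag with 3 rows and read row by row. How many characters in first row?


Zigzag "onkopm" into 3 rows:
Placing characters:
  'o' => row 0
  'n' => row 1
  'k' => row 2
  'o' => row 1
  'p' => row 0
  'm' => row 1
Rows:
  Row 0: "op"
  Row 1: "nom"
  Row 2: "k"
First row length: 2

2


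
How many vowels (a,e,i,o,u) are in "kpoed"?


Input: kpoed
Checking each character:
  'k' at position 0: consonant
  'p' at position 1: consonant
  'o' at position 2: vowel (running total: 1)
  'e' at position 3: vowel (running total: 2)
  'd' at position 4: consonant
Total vowels: 2

2


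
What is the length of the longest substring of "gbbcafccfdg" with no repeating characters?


Input: "gbbcafccfdg"
Sliding window (track last position of each char):
  Position 0 ('g'): window [0,0] length 1 -- new best
  Position 1 ('b'): window [0,1] length 2 -- new best
  Position 2 ('b'): repeat (last at 1), move window start to 2
  Position 2 ('b'): window [2,2] length 1
  Position 3 ('c'): window [2,3] length 2
  Position 4 ('a'): window [2,4] length 3 -- new best
  Position 5 ('f'): window [2,5] length 4 -- new best
  Position 6 ('c'): repeat (last at 3), move window start to 4
  Position 6 ('c'): window [4,6] length 3
  Position 7 ('c'): repeat (last at 6), move window start to 7
  Position 7 ('c'): window [7,7] length 1
  Position 8 ('f'): window [7,8] length 2
  Position 9 ('d'): window [7,9] length 3
  Position 10 ('g'): window [7,10] length 4
Longest substring with no repeats: "bcaf" with length 4

4


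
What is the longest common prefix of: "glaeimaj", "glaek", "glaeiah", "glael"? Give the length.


Words: glaeimaj, glaek, glaeiah, glael
  Position 0: all 'g' => match
  Position 1: all 'l' => match
  Position 2: all 'a' => match
  Position 3: all 'e' => match
  Position 4: ('i', 'k', 'i', 'l') => mismatch, stop
LCP = "glae" (length 4)

4


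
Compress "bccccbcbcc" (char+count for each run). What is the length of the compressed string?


Input: bccccbcbcc
Runs:
  'b' x 1 => "b1"
  'c' x 4 => "c4"
  'b' x 1 => "b1"
  'c' x 1 => "c1"
  'b' x 1 => "b1"
  'c' x 2 => "c2"
Compressed: "b1c4b1c1b1c2"
Compressed length: 12

12


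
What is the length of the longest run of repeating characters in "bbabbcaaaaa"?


Input: "bbabbcaaaaa"
Scanning for longest run:
  Position 1 ('b'): continues run of 'b', length=2
  Position 2 ('a'): new char, reset run to 1
  Position 3 ('b'): new char, reset run to 1
  Position 4 ('b'): continues run of 'b', length=2
  Position 5 ('c'): new char, reset run to 1
  Position 6 ('a'): new char, reset run to 1
  Position 7 ('a'): continues run of 'a', length=2
  Position 8 ('a'): continues run of 'a', length=3
  Position 9 ('a'): continues run of 'a', length=4
  Position 10 ('a'): continues run of 'a', length=5
Longest run: 'a' with length 5

5


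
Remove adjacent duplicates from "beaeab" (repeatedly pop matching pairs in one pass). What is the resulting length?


Input: beaeab
Stack-based adjacent duplicate removal:
  Read 'b': push. Stack: b
  Read 'e': push. Stack: be
  Read 'a': push. Stack: bea
  Read 'e': push. Stack: beae
  Read 'a': push. Stack: beaea
  Read 'b': push. Stack: beaeab
Final stack: "beaeab" (length 6)

6


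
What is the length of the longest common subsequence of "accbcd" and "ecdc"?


LCS of "accbcd" and "ecdc"
DP table:
           e    c    d    c
      0    0    0    0    0
  a   0    0    0    0    0
  c   0    0    1    1    1
  c   0    0    1    1    2
  b   0    0    1    1    2
  c   0    0    1    1    2
  d   0    0    1    2    2
LCS length = dp[6][4] = 2

2


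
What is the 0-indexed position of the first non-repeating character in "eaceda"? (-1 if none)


Input: eaceda
Character frequencies:
  'a': 2
  'c': 1
  'd': 1
  'e': 2
Scanning left to right for freq == 1:
  Position 0 ('e'): freq=2, skip
  Position 1 ('a'): freq=2, skip
  Position 2 ('c'): unique! => answer = 2

2


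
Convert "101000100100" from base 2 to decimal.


Input: "101000100100" in base 2
Positional expansion:
  Digit '1' (value 1) x 2^11 = 2048
  Digit '0' (value 0) x 2^10 = 0
  Digit '1' (value 1) x 2^9 = 512
  Digit '0' (value 0) x 2^8 = 0
  Digit '0' (value 0) x 2^7 = 0
  Digit '0' (value 0) x 2^6 = 0
  Digit '1' (value 1) x 2^5 = 32
  Digit '0' (value 0) x 2^4 = 0
  Digit '0' (value 0) x 2^3 = 0
  Digit '1' (value 1) x 2^2 = 4
  Digit '0' (value 0) x 2^1 = 0
  Digit '0' (value 0) x 2^0 = 0
Sum = 2596

2596


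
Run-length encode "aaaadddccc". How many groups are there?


Input: aaaadddccc
Scanning for consecutive runs:
  Group 1: 'a' x 4 (positions 0-3)
  Group 2: 'd' x 3 (positions 4-6)
  Group 3: 'c' x 3 (positions 7-9)
Total groups: 3

3


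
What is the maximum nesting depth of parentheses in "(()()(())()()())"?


Input: "(()()(())()()())"
Tracking depth:
  Position 0 '(': depth becomes 1
  Position 1 '(': depth becomes 2
  Position 2 ')': depth becomes 1
  Position 3 '(': depth becomes 2
  Position 4 ')': depth becomes 1
  Position 5 '(': depth becomes 2
  Position 6 '(': depth becomes 3
  Position 7 ')': depth becomes 2
  Position 8 ')': depth becomes 1
  Position 9 '(': depth becomes 2
  Position 10 ')': depth becomes 1
  Position 11 '(': depth becomes 2
  Position 12 ')': depth becomes 1
  Position 13 '(': depth becomes 2
  Position 14 ')': depth becomes 1
  Position 15 ')': depth becomes 0
Maximum depth reached: 3

3


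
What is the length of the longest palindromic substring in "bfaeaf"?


Input: "bfaeaf"
Checking substrings for palindromes:
  [1:6] "faeaf" (len 5) => palindrome
  [2:5] "aea" (len 3) => palindrome
Longest palindromic substring: "faeaf" with length 5

5


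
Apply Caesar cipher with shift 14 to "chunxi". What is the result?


Caesar cipher: shift "chunxi" by 14
  'c' (pos 2) + 14 = pos 16 = 'q'
  'h' (pos 7) + 14 = pos 21 = 'v'
  'u' (pos 20) + 14 = pos 8 = 'i'
  'n' (pos 13) + 14 = pos 1 = 'b'
  'x' (pos 23) + 14 = pos 11 = 'l'
  'i' (pos 8) + 14 = pos 22 = 'w'
Result: qviblw

qviblw


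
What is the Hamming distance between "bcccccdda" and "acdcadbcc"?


Comparing "bcccccdda" and "acdcadbcc" position by position:
  Position 0: 'b' vs 'a' => differ
  Position 1: 'c' vs 'c' => same
  Position 2: 'c' vs 'd' => differ
  Position 3: 'c' vs 'c' => same
  Position 4: 'c' vs 'a' => differ
  Position 5: 'c' vs 'd' => differ
  Position 6: 'd' vs 'b' => differ
  Position 7: 'd' vs 'c' => differ
  Position 8: 'a' vs 'c' => differ
Total differences (Hamming distance): 7

7


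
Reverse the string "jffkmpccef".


Input: jffkmpccef
Reading characters right to left:
  Position 9: 'f'
  Position 8: 'e'
  Position 7: 'c'
  Position 6: 'c'
  Position 5: 'p'
  Position 4: 'm'
  Position 3: 'k'
  Position 2: 'f'
  Position 1: 'f'
  Position 0: 'j'
Reversed: feccpmkffj

feccpmkffj


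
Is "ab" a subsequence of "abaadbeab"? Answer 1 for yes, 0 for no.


Check if "ab" is a subsequence of "abaadbeab"
Greedy scan:
  Position 0 ('a'): matches sub[0] = 'a'
  Position 1 ('b'): matches sub[1] = 'b'
  Position 2 ('a'): no match needed
  Position 3 ('a'): no match needed
  Position 4 ('d'): no match needed
  Position 5 ('b'): no match needed
  Position 6 ('e'): no match needed
  Position 7 ('a'): no match needed
  Position 8 ('b'): no match needed
All 2 characters matched => is a subsequence

1


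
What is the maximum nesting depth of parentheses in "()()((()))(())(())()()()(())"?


Input: "()()((()))(())(())()()()(())"
Tracking depth:
  Position 0 '(': depth becomes 1
  Position 1 ')': depth becomes 0
  Position 2 '(': depth becomes 1
  Position 3 ')': depth becomes 0
  Position 4 '(': depth becomes 1
  Position 5 '(': depth becomes 2
  Position 6 '(': depth becomes 3
  Position 7 ')': depth becomes 2
  Position 8 ')': depth becomes 1
  Position 9 ')': depth becomes 0
  Position 10 '(': depth becomes 1
  Position 11 '(': depth becomes 2
  Position 12 ')': depth becomes 1
  Position 13 ')': depth becomes 0
  Position 14 '(': depth becomes 1
  Position 15 '(': depth becomes 2
  Position 16 ')': depth becomes 1
  Position 17 ')': depth becomes 0
  Position 18 '(': depth becomes 1
  Position 19 ')': depth becomes 0
  Position 20 '(': depth becomes 1
  Position 21 ')': depth becomes 0
  Position 22 '(': depth becomes 1
  Position 23 ')': depth becomes 0
  Position 24 '(': depth becomes 1
  Position 25 '(': depth becomes 2
  Position 26 ')': depth becomes 1
  Position 27 ')': depth becomes 0
Maximum depth reached: 3

3


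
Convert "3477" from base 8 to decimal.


Input: "3477" in base 8
Positional expansion:
  Digit '3' (value 3) x 8^3 = 1536
  Digit '4' (value 4) x 8^2 = 256
  Digit '7' (value 7) x 8^1 = 56
  Digit '7' (value 7) x 8^0 = 7
Sum = 1855

1855


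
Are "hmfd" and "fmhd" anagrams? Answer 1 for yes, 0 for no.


Strings: "hmfd", "fmhd"
Sorted first:  dfhm
Sorted second: dfhm
Sorted forms match => anagrams

1


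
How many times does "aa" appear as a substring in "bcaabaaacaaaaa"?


Searching for "aa" in "bcaabaaacaaaaa"
Scanning each position:
  Position 0: "bc" => no
  Position 1: "ca" => no
  Position 2: "aa" => MATCH
  Position 3: "ab" => no
  Position 4: "ba" => no
  Position 5: "aa" => MATCH
  Position 6: "aa" => MATCH
  Position 7: "ac" => no
  Position 8: "ca" => no
  Position 9: "aa" => MATCH
  Position 10: "aa" => MATCH
  Position 11: "aa" => MATCH
  Position 12: "aa" => MATCH
Total occurrences: 7

7


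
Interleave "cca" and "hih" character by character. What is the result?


Interleaving "cca" and "hih":
  Position 0: 'c' from first, 'h' from second => "ch"
  Position 1: 'c' from first, 'i' from second => "ci"
  Position 2: 'a' from first, 'h' from second => "ah"
Result: chciah

chciah


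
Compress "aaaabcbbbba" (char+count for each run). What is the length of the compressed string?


Input: aaaabcbbbba
Runs:
  'a' x 4 => "a4"
  'b' x 1 => "b1"
  'c' x 1 => "c1"
  'b' x 4 => "b4"
  'a' x 1 => "a1"
Compressed: "a4b1c1b4a1"
Compressed length: 10

10


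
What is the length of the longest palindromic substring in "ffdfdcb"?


Input: "ffdfdcb"
Checking substrings for palindromes:
  [1:4] "fdf" (len 3) => palindrome
  [2:5] "dfd" (len 3) => palindrome
  [0:2] "ff" (len 2) => palindrome
Longest palindromic substring: "fdf" with length 3

3


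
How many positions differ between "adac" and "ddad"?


Comparing "adac" and "ddad" position by position:
  Position 0: 'a' vs 'd' => DIFFER
  Position 1: 'd' vs 'd' => same
  Position 2: 'a' vs 'a' => same
  Position 3: 'c' vs 'd' => DIFFER
Positions that differ: 2

2


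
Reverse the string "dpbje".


Input: dpbje
Reading characters right to left:
  Position 4: 'e'
  Position 3: 'j'
  Position 2: 'b'
  Position 1: 'p'
  Position 0: 'd'
Reversed: ejbpd

ejbpd


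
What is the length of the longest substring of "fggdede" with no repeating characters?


Input: "fggdede"
Sliding window (track last position of each char):
  Position 0 ('f'): window [0,0] length 1 -- new best
  Position 1 ('g'): window [0,1] length 2 -- new best
  Position 2 ('g'): repeat (last at 1), move window start to 2
  Position 2 ('g'): window [2,2] length 1
  Position 3 ('d'): window [2,3] length 2
  Position 4 ('e'): window [2,4] length 3 -- new best
  Position 5 ('d'): repeat (last at 3), move window start to 4
  Position 5 ('d'): window [4,5] length 2
  Position 6 ('e'): repeat (last at 4), move window start to 5
  Position 6 ('e'): window [5,6] length 2
Longest substring with no repeats: "gde" with length 3

3


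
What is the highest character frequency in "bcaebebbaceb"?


Input: bcaebebbaceb
Character counts:
  'a': 2
  'b': 5
  'c': 2
  'e': 3
Maximum frequency: 5

5


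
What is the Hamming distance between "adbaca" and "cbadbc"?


Comparing "adbaca" and "cbadbc" position by position:
  Position 0: 'a' vs 'c' => differ
  Position 1: 'd' vs 'b' => differ
  Position 2: 'b' vs 'a' => differ
  Position 3: 'a' vs 'd' => differ
  Position 4: 'c' vs 'b' => differ
  Position 5: 'a' vs 'c' => differ
Total differences (Hamming distance): 6

6


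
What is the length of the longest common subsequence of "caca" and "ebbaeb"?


LCS of "caca" and "ebbaeb"
DP table:
           e    b    b    a    e    b
      0    0    0    0    0    0    0
  c   0    0    0    0    0    0    0
  a   0    0    0    0    1    1    1
  c   0    0    0    0    1    1    1
  a   0    0    0    0    1    1    1
LCS length = dp[4][6] = 1

1


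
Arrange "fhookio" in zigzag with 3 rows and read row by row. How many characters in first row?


Zigzag "fhookio" into 3 rows:
Placing characters:
  'f' => row 0
  'h' => row 1
  'o' => row 2
  'o' => row 1
  'k' => row 0
  'i' => row 1
  'o' => row 2
Rows:
  Row 0: "fk"
  Row 1: "hoi"
  Row 2: "oo"
First row length: 2

2


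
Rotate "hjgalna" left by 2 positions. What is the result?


Input: "hjgalna", rotate left by 2
First 2 characters: "hj"
Remaining characters: "galna"
Concatenate remaining + first: "galna" + "hj" = "galnahj"

galnahj


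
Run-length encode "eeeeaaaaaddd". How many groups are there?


Input: eeeeaaaaaddd
Scanning for consecutive runs:
  Group 1: 'e' x 4 (positions 0-3)
  Group 2: 'a' x 5 (positions 4-8)
  Group 3: 'd' x 3 (positions 9-11)
Total groups: 3

3


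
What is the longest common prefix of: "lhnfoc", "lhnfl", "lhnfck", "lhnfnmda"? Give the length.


Words: lhnfoc, lhnfl, lhnfck, lhnfnmda
  Position 0: all 'l' => match
  Position 1: all 'h' => match
  Position 2: all 'n' => match
  Position 3: all 'f' => match
  Position 4: ('o', 'l', 'c', 'n') => mismatch, stop
LCP = "lhnf" (length 4)

4


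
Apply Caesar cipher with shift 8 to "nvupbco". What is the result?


Caesar cipher: shift "nvupbco" by 8
  'n' (pos 13) + 8 = pos 21 = 'v'
  'v' (pos 21) + 8 = pos 3 = 'd'
  'u' (pos 20) + 8 = pos 2 = 'c'
  'p' (pos 15) + 8 = pos 23 = 'x'
  'b' (pos 1) + 8 = pos 9 = 'j'
  'c' (pos 2) + 8 = pos 10 = 'k'
  'o' (pos 14) + 8 = pos 22 = 'w'
Result: vdcxjkw

vdcxjkw


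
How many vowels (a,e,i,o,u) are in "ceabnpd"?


Input: ceabnpd
Checking each character:
  'c' at position 0: consonant
  'e' at position 1: vowel (running total: 1)
  'a' at position 2: vowel (running total: 2)
  'b' at position 3: consonant
  'n' at position 4: consonant
  'p' at position 5: consonant
  'd' at position 6: consonant
Total vowels: 2

2


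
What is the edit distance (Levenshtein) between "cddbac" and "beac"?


Computing edit distance: "cddbac" -> "beac"
DP table:
           b    e    a    c
      0    1    2    3    4
  c   1    1    2    3    3
  d   2    2    2    3    4
  d   3    3    3    3    4
  b   4    3    4    4    4
  a   5    4    4    4    5
  c   6    5    5    5    4
Edit distance = dp[6][4] = 4

4


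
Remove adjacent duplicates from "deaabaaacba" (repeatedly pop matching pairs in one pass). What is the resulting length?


Input: deaabaaacba
Stack-based adjacent duplicate removal:
  Read 'd': push. Stack: d
  Read 'e': push. Stack: de
  Read 'a': push. Stack: dea
  Read 'a': matches stack top 'a' => pop. Stack: de
  Read 'b': push. Stack: deb
  Read 'a': push. Stack: deba
  Read 'a': matches stack top 'a' => pop. Stack: deb
  Read 'a': push. Stack: deba
  Read 'c': push. Stack: debac
  Read 'b': push. Stack: debacb
  Read 'a': push. Stack: debacba
Final stack: "debacba" (length 7)

7


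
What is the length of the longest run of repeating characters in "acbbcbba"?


Input: "acbbcbba"
Scanning for longest run:
  Position 1 ('c'): new char, reset run to 1
  Position 2 ('b'): new char, reset run to 1
  Position 3 ('b'): continues run of 'b', length=2
  Position 4 ('c'): new char, reset run to 1
  Position 5 ('b'): new char, reset run to 1
  Position 6 ('b'): continues run of 'b', length=2
  Position 7 ('a'): new char, reset run to 1
Longest run: 'b' with length 2

2


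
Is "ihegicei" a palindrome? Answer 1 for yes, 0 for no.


Input: ihegicei
Reversed: iecigehi
  Compare pos 0 ('i') with pos 7 ('i'): match
  Compare pos 1 ('h') with pos 6 ('e'): MISMATCH
  Compare pos 2 ('e') with pos 5 ('c'): MISMATCH
  Compare pos 3 ('g') with pos 4 ('i'): MISMATCH
Result: not a palindrome

0


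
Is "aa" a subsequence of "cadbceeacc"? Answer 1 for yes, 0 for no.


Check if "aa" is a subsequence of "cadbceeacc"
Greedy scan:
  Position 0 ('c'): no match needed
  Position 1 ('a'): matches sub[0] = 'a'
  Position 2 ('d'): no match needed
  Position 3 ('b'): no match needed
  Position 4 ('c'): no match needed
  Position 5 ('e'): no match needed
  Position 6 ('e'): no match needed
  Position 7 ('a'): matches sub[1] = 'a'
  Position 8 ('c'): no match needed
  Position 9 ('c'): no match needed
All 2 characters matched => is a subsequence

1


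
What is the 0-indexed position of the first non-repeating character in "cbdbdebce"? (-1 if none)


Input: cbdbdebce
Character frequencies:
  'b': 3
  'c': 2
  'd': 2
  'e': 2
Scanning left to right for freq == 1:
  Position 0 ('c'): freq=2, skip
  Position 1 ('b'): freq=3, skip
  Position 2 ('d'): freq=2, skip
  Position 3 ('b'): freq=3, skip
  Position 4 ('d'): freq=2, skip
  Position 5 ('e'): freq=2, skip
  Position 6 ('b'): freq=3, skip
  Position 7 ('c'): freq=2, skip
  Position 8 ('e'): freq=2, skip
  No unique character found => answer = -1

-1


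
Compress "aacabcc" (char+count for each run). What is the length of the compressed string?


Input: aacabcc
Runs:
  'a' x 2 => "a2"
  'c' x 1 => "c1"
  'a' x 1 => "a1"
  'b' x 1 => "b1"
  'c' x 2 => "c2"
Compressed: "a2c1a1b1c2"
Compressed length: 10

10


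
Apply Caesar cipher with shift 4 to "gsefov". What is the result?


Caesar cipher: shift "gsefov" by 4
  'g' (pos 6) + 4 = pos 10 = 'k'
  's' (pos 18) + 4 = pos 22 = 'w'
  'e' (pos 4) + 4 = pos 8 = 'i'
  'f' (pos 5) + 4 = pos 9 = 'j'
  'o' (pos 14) + 4 = pos 18 = 's'
  'v' (pos 21) + 4 = pos 25 = 'z'
Result: kwijsz

kwijsz


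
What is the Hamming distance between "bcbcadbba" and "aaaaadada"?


Comparing "bcbcadbba" and "aaaaadada" position by position:
  Position 0: 'b' vs 'a' => differ
  Position 1: 'c' vs 'a' => differ
  Position 2: 'b' vs 'a' => differ
  Position 3: 'c' vs 'a' => differ
  Position 4: 'a' vs 'a' => same
  Position 5: 'd' vs 'd' => same
  Position 6: 'b' vs 'a' => differ
  Position 7: 'b' vs 'd' => differ
  Position 8: 'a' vs 'a' => same
Total differences (Hamming distance): 6

6


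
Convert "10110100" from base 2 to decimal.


Input: "10110100" in base 2
Positional expansion:
  Digit '1' (value 1) x 2^7 = 128
  Digit '0' (value 0) x 2^6 = 0
  Digit '1' (value 1) x 2^5 = 32
  Digit '1' (value 1) x 2^4 = 16
  Digit '0' (value 0) x 2^3 = 0
  Digit '1' (value 1) x 2^2 = 4
  Digit '0' (value 0) x 2^1 = 0
  Digit '0' (value 0) x 2^0 = 0
Sum = 180

180


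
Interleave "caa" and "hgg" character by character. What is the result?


Interleaving "caa" and "hgg":
  Position 0: 'c' from first, 'h' from second => "ch"
  Position 1: 'a' from first, 'g' from second => "ag"
  Position 2: 'a' from first, 'g' from second => "ag"
Result: chagag

chagag


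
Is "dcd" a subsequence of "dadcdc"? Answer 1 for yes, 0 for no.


Check if "dcd" is a subsequence of "dadcdc"
Greedy scan:
  Position 0 ('d'): matches sub[0] = 'd'
  Position 1 ('a'): no match needed
  Position 2 ('d'): no match needed
  Position 3 ('c'): matches sub[1] = 'c'
  Position 4 ('d'): matches sub[2] = 'd'
  Position 5 ('c'): no match needed
All 3 characters matched => is a subsequence

1


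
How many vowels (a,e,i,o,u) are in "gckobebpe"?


Input: gckobebpe
Checking each character:
  'g' at position 0: consonant
  'c' at position 1: consonant
  'k' at position 2: consonant
  'o' at position 3: vowel (running total: 1)
  'b' at position 4: consonant
  'e' at position 5: vowel (running total: 2)
  'b' at position 6: consonant
  'p' at position 7: consonant
  'e' at position 8: vowel (running total: 3)
Total vowels: 3

3


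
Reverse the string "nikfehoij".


Input: nikfehoij
Reading characters right to left:
  Position 8: 'j'
  Position 7: 'i'
  Position 6: 'o'
  Position 5: 'h'
  Position 4: 'e'
  Position 3: 'f'
  Position 2: 'k'
  Position 1: 'i'
  Position 0: 'n'
Reversed: jiohefkin

jiohefkin


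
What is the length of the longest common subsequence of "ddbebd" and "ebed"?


LCS of "ddbebd" and "ebed"
DP table:
           e    b    e    d
      0    0    0    0    0
  d   0    0    0    0    1
  d   0    0    0    0    1
  b   0    0    1    1    1
  e   0    1    1    2    2
  b   0    1    2    2    2
  d   0    1    2    2    3
LCS length = dp[6][4] = 3

3
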